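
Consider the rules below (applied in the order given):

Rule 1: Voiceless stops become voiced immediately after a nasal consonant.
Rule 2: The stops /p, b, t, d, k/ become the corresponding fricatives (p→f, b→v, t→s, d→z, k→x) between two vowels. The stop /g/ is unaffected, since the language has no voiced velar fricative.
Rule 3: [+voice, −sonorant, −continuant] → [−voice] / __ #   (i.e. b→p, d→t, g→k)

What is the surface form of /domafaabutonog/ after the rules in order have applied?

Rule 1 (post-nasal voicing): no segment meets the environment; /domafaabutonog/ is unchanged.
Rule 2 (intervocalic spirantization): /b/ is a stop between vowels /a/ and /u/, so it spirantizes to the fricative [v]. /t/ is a stop between vowels /u/ and /o/, so it spirantizes to the fricative [s]. /domafaabutonog/ → domafaavusonog.
Rule 3 (final devoicing): /g/ is a voiced stop in word-final position, so it devoices to [k]. /domafaavusonog/ → domafaavusonok.

domafaavusonok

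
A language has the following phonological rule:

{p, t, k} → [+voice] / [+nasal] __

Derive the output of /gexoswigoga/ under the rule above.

No segment of /gexoswigoga/ meets the structural description of the rule, so the form surfaces unchanged.

gexoswigoga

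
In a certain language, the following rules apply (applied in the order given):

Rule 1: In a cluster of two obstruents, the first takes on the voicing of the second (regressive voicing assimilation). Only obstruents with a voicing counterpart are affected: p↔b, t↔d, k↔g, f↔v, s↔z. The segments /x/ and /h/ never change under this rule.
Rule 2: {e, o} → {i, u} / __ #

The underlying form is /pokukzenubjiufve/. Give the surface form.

pokugzenubjiuvvi

Rule 1 (regressive voicing assimilation): /k/ precedes the voiced obstruent /z/, so it voices to [g] by assimilation. /f/ precedes the voiced obstruent /v/, so it voices to [v] by assimilation. /pokukzenubjiufve/ → pokugzenubjiuvve.
Rule 2 (final vowel raising): /e/ is a mid vowel in word-final position, so it raises to [i]. /pokugzenubjiuvve/ → pokugzenubjiuvvi.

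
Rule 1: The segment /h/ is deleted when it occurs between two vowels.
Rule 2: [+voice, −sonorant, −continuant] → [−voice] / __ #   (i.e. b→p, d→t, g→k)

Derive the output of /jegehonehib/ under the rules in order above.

Rule 1 (intervocalic h-deletion): /h/ occurs between vowels /e/ and /o/, so it deletes. /h/ occurs between vowels /e/ and /i/, so it deletes. /jegehonehib/ → jegeoneib.
Rule 2 (final devoicing): /b/ is a voiced stop in word-final position, so it devoices to [p]. /jegeoneib/ → jegeoneip.

jegeoneip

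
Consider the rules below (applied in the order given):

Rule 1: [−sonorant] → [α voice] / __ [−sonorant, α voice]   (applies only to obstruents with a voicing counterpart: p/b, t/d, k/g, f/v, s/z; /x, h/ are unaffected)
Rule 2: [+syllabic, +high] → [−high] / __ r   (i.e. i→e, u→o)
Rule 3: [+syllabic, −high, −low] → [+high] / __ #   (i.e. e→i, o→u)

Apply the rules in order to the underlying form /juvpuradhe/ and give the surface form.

Rule 1 (regressive voicing assimilation): /v/ precedes the voiceless obstruent /p/, so it devoices to [f] by assimilation. /d/ precedes the voiceless obstruent /h/, so it devoices to [t] by assimilation. /juvpuradhe/ → jufpurathe.
Rule 2 (pre-rhotic lowering): /u/ is a high vowel immediately before /r/, so it lowers to [o]. /jufpurathe/ → jufporathe.
Rule 3 (final vowel raising): /e/ is a mid vowel in word-final position, so it raises to [i]. /jufporathe/ → jufporathi.

jufporathi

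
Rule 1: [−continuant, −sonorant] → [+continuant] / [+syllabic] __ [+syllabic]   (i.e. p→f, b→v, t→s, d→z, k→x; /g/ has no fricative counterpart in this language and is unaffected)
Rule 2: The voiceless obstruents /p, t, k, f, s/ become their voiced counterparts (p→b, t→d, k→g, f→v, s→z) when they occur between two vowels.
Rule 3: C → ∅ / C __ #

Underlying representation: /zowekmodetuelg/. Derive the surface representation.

zowekmozezuel

Rule 1 (intervocalic spirantization): /d/ is a stop between vowels /o/ and /e/, so it spirantizes to the fricative [z]. /t/ is a stop between vowels /e/ and /u/, so it spirantizes to the fricative [s]. /zowekmodetuelg/ → zowekmozesuelg.
Rule 2 (intervocalic voicing): /s/ is a voiceless obstruent between vowels /e/ and /u/, so it voices to [z]. /zowekmozesuelg/ → zowekmozezuelg.
Rule 3 (final cluster simplification): /g/ is the second consonant of a word-final cluster /lg/, so it deletes. /zowekmozezuelg/ → zowekmozezuel.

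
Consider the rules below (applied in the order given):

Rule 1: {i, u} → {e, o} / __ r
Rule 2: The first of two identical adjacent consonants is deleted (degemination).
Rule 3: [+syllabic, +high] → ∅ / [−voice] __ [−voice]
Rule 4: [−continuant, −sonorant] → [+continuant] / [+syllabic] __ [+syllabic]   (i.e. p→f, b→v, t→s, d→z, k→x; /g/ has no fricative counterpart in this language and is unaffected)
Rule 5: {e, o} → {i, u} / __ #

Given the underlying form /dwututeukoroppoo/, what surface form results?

Rule 1 (pre-rhotic lowering): no segment meets the environment; /dwututeukoroppoo/ is unchanged.
Rule 2 (degemination): /pp/ is a geminate; the first /p/ deletes. /dwututeukoroppoo/ → dwututeukoropoo.
Rule 3 (high vowel syncope): /u/ is a high vowel flanked by voiceless consonants /t/ and /t/, so it deletes. /dwututeukoropoo/ → dwutteukoropoo.
Rule 4 (intervocalic spirantization): /k/ is a stop between vowels /u/ and /o/, so it spirantizes to the fricative [x]. /p/ is a stop between vowels /o/ and /o/, so it spirantizes to the fricative [f]. /dwutteukoropoo/ → dwutteuxorofoo.
Rule 5 (final vowel raising): /o/ is a mid vowel in word-final position, so it raises to [u]. /dwutteuxorofoo/ → dwutteuxorofou.

dwutteuxorofou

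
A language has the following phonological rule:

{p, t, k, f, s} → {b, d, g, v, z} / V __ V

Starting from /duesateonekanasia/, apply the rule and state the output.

duezadeoneganazia

/s/ is a voiceless obstruent between vowels /e/ and /a/, so it voices to [z].
/t/ is a voiceless obstruent between vowels /a/ and /e/, so it voices to [d].
/k/ is a voiceless obstruent between vowels /e/ and /a/, so it voices to [g].
/s/ is a voiceless obstruent between vowels /a/ and /i/, so it voices to [z].
Surface form: [duezadeoneganazia].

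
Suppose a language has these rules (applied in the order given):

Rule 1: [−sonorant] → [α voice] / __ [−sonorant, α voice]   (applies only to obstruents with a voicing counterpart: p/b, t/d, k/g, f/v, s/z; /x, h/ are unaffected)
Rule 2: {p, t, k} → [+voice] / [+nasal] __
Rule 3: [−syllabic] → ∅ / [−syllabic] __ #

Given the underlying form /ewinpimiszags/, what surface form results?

Rule 1 (regressive voicing assimilation): /s/ precedes the voiced obstruent /z/, so it voices to [z] by assimilation. /g/ precedes the voiceless obstruent /s/, so it devoices to [k] by assimilation. /ewinpimiszags/ → ewinpimizzaks.
Rule 2 (post-nasal voicing): /p/ is a voiceless stop immediately after the nasal /n/, so it voices to [b]. /ewinpimizzaks/ → ewinbimizzaks.
Rule 3 (final cluster simplification): /s/ is the second consonant of a word-final cluster /ks/, so it deletes. /ewinbimizzaks/ → ewinbimizzak.

ewinbimizzak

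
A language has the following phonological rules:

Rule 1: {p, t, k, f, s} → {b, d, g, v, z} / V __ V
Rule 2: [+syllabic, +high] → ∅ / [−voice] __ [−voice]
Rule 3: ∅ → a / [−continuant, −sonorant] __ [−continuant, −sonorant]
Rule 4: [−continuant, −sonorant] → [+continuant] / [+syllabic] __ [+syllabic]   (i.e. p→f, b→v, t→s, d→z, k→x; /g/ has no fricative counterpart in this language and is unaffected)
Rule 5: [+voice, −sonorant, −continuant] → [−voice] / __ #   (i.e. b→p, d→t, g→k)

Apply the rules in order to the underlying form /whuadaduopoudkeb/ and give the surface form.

whuazazuovouzaxep

Rule 1 (intervocalic voicing): /p/ is a voiceless obstruent between vowels /o/ and /o/, so it voices to [b]. /whuadaduopoudkeb/ → whuadaduoboudkeb.
Rule 2 (high vowel syncope): no segment meets the environment; /whuadaduoboudkeb/ is unchanged.
Rule 3 (stop-cluster a-epenthesis): /d/ and /k/ form a stop–stop cluster, so [a] is inserted between them. /whuadaduoboudkeb/ → whuadaduoboudakeb.
Rule 4 (intervocalic spirantization): /d/ is a stop between vowels /a/ and /a/, so it spirantizes to the fricative [z]. /d/ is a stop between vowels /a/ and /u/, so it spirantizes to the fricative [z]. /b/ is a stop between vowels /o/ and /o/, so it spirantizes to the fricative [v]. /d/ is a stop between vowels /u/ and /a/, so it spirantizes to the fricative [z]. /k/ is a stop between vowels /a/ and /e/, so it spirantizes to the fricative [x]. /whuadaduoboudakeb/ → whuazazuovouzaxeb.
Rule 5 (final devoicing): /b/ is a voiced stop in word-final position, so it devoices to [p]. /whuazazuovouzaxeb/ → whuazazuovouzaxep.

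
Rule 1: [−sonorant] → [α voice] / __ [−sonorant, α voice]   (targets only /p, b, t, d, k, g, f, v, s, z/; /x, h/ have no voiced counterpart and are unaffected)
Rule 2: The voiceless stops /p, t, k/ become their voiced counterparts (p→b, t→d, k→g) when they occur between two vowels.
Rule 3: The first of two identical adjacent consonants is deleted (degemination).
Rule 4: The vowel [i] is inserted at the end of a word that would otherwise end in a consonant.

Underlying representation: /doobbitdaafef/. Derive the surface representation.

Rule 1 (regressive voicing assimilation): /t/ precedes the voiced obstruent /d/, so it voices to [d] by assimilation. /doobbitdaafef/ → doobbiddaafef.
Rule 2 (intervocalic voicing): no segment meets the environment; /doobbiddaafef/ is unchanged.
Rule 3 (degemination): /bb/ is a geminate; the first /b/ deletes. /dd/ is a geminate; the first /d/ deletes. /doobbiddaafef/ → doobidaafef.
Rule 4 (final i-epenthesis): the form ends in the consonant /f/, so [i] is inserted word-finally. /doobidaafef/ → doobidaafefi.

doobidaafefi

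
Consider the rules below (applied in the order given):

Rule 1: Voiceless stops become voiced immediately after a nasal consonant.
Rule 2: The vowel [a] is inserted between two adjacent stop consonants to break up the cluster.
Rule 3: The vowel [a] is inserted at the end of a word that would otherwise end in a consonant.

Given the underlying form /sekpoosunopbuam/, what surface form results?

sekapoosunopabuama

Rule 1 (post-nasal voicing): no segment meets the environment; /sekpoosunopbuam/ is unchanged.
Rule 2 (stop-cluster a-epenthesis): /k/ and /p/ form a stop–stop cluster, so [a] is inserted between them. /p/ and /b/ form a stop–stop cluster, so [a] is inserted between them. /sekpoosunopbuam/ → sekapoosunopabuam.
Rule 3 (final a-epenthesis): the form ends in the consonant /m/, so [a] is inserted word-finally. /sekapoosunopabuam/ → sekapoosunopabuama.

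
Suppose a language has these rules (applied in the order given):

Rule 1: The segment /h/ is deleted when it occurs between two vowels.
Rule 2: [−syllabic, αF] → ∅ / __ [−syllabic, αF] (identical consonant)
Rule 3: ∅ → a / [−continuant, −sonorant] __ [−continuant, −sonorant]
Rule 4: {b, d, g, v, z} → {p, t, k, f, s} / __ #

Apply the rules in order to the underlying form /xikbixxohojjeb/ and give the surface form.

Rule 1 (intervocalic h-deletion): /h/ occurs between vowels /o/ and /o/, so it deletes. /xikbixxohojjeb/ → xikbixxoojjeb.
Rule 2 (degemination): /xx/ is a geminate; the first /x/ deletes. /jj/ is a geminate; the first /j/ deletes. /xikbixxoojjeb/ → xikbixoojeb.
Rule 3 (stop-cluster a-epenthesis): /k/ and /b/ form a stop–stop cluster, so [a] is inserted between them. /xikbixoojeb/ → xikabixoojeb.
Rule 4 (final devoicing): /b/ is a voiced obstruent in word-final position, so it devoices to [p]. /xikabixoojeb/ → xikabixoojep.

xikabixoojep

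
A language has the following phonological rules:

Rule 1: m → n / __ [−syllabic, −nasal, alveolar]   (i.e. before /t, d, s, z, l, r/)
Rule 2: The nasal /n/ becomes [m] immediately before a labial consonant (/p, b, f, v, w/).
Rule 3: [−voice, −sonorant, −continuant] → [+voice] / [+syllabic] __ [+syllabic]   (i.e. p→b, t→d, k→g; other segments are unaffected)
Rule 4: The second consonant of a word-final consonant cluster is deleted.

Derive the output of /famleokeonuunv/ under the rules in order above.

Rule 1 (nasal place assimilation): /m/ precedes the alveolar consonant /l/, so it assimilates in place to [n]. /famleokeonuunv/ → fanleokeonuunv.
Rule 2 (nasal place assimilation): /n/ precedes the labial consonant /v/, so it assimilates in place to [m]. /fanleokeonuunv/ → fanleokeonuumv.
Rule 3 (intervocalic voicing): /k/ is a voiceless stop between vowels /o/ and /e/, so it voices to [g]. /fanleokeonuumv/ → fanleogeonuumv.
Rule 4 (final cluster simplification): /v/ is the second consonant of a word-final cluster /mv/, so it deletes. /fanleogeonuumv/ → fanleogeonuum.

fanleogeonuum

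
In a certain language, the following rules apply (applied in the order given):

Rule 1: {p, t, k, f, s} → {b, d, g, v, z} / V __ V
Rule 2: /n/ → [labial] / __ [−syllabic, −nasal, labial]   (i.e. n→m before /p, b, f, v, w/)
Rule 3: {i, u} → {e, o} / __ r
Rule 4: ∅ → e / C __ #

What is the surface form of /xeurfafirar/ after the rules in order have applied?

xeorfaverare

Rule 1 (intervocalic voicing): /f/ is a voiceless obstruent between vowels /a/ and /i/, so it voices to [v]. /xeurfafirar/ → xeurfavirar.
Rule 2 (nasal place assimilation): no segment meets the environment; /xeurfavirar/ is unchanged.
Rule 3 (pre-rhotic lowering): /u/ is a high vowel immediately before /r/, so it lowers to [o]. /i/ is a high vowel immediately before /r/, so it lowers to [e]. /xeurfavirar/ → xeorfaverar.
Rule 4 (final e-epenthesis): the form ends in the consonant /r/, so [e] is inserted word-finally. /xeorfaverar/ → xeorfaverare.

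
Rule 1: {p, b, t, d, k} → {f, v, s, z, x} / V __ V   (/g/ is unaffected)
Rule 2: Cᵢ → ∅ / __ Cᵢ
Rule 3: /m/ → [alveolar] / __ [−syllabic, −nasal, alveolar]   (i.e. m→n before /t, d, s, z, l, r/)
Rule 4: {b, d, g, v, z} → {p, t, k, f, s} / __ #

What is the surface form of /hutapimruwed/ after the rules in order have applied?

Rule 1 (intervocalic spirantization): /t/ is a stop between vowels /u/ and /a/, so it spirantizes to the fricative [s]. /p/ is a stop between vowels /a/ and /i/, so it spirantizes to the fricative [f]. /hutapimruwed/ → husafimruwed.
Rule 2 (degemination): no segment meets the environment; /husafimruwed/ is unchanged.
Rule 3 (nasal place assimilation): /m/ precedes the alveolar consonant /r/, so it assimilates in place to [n]. /husafimruwed/ → husafinruwed.
Rule 4 (final devoicing): /d/ is a voiced obstruent in word-final position, so it devoices to [t]. /husafinruwed/ → husafinruwet.

husafinruwet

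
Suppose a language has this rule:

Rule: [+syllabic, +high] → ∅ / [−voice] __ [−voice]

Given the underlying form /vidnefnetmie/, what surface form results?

No segment of /vidnefnetmie/ meets the structural description of the rule, so the form surfaces unchanged.

vidnefnetmie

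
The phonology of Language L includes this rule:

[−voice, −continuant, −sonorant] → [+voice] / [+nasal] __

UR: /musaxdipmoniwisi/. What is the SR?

musaxdipmoniwisi

No segment of /musaxdipmoniwisi/ meets the structural description of the rule, so the form surfaces unchanged.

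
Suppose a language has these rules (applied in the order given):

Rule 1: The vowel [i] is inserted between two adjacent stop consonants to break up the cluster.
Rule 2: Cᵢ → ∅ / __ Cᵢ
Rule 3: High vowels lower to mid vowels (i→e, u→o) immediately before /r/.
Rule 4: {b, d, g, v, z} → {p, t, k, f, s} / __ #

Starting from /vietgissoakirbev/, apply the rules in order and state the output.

Rule 1 (stop-cluster i-epenthesis): /t/ and /g/ form a stop–stop cluster, so [i] is inserted between them. /vietgissoakirbev/ → vietigissoakirbev.
Rule 2 (degemination): /ss/ is a geminate; the first /s/ deletes. /vietigissoakirbev/ → vietigisoakirbev.
Rule 3 (pre-rhotic lowering): /i/ is a high vowel immediately before /r/, so it lowers to [e]. /vietigisoakirbev/ → vietigisoakerbev.
Rule 4 (final devoicing): /v/ is a voiced obstruent in word-final position, so it devoices to [f]. /vietigisoakerbev/ → vietigisoakerbef.

vietigisoakerbef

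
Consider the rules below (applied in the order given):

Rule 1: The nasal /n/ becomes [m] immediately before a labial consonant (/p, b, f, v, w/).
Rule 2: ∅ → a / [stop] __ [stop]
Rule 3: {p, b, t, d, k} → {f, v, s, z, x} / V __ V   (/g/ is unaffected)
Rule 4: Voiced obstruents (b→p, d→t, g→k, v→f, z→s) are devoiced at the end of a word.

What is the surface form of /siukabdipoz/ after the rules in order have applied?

siuxavazifos

Rule 1 (nasal place assimilation): no segment meets the environment; /siukabdipoz/ is unchanged.
Rule 2 (stop-cluster a-epenthesis): /b/ and /d/ form a stop–stop cluster, so [a] is inserted between them. /siukabdipoz/ → siukabadipoz.
Rule 3 (intervocalic spirantization): /k/ is a stop between vowels /u/ and /a/, so it spirantizes to the fricative [x]. /b/ is a stop between vowels /a/ and /a/, so it spirantizes to the fricative [v]. /d/ is a stop between vowels /a/ and /i/, so it spirantizes to the fricative [z]. /p/ is a stop between vowels /i/ and /o/, so it spirantizes to the fricative [f]. /siukabadipoz/ → siuxavazifoz.
Rule 4 (final devoicing): /z/ is a voiced obstruent in word-final position, so it devoices to [s]. /siuxavazifoz/ → siuxavazifos.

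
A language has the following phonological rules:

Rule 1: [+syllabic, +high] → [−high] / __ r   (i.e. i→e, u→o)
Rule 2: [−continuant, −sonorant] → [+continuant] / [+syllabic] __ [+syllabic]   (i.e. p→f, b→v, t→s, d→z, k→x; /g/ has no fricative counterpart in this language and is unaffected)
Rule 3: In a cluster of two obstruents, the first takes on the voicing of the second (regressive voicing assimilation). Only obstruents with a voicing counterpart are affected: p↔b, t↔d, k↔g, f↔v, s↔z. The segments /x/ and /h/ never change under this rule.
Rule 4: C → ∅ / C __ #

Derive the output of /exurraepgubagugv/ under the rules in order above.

exorraebguvagug

Rule 1 (pre-rhotic lowering): /u/ is a high vowel immediately before /r/, so it lowers to [o]. /exurraepgubagugv/ → exorraepgubagugv.
Rule 2 (intervocalic spirantization): /b/ is a stop between vowels /u/ and /a/, so it spirantizes to the fricative [v]. /exorraepgubagugv/ → exorraepguvagugv.
Rule 3 (regressive voicing assimilation): /p/ precedes the voiced obstruent /g/, so it voices to [b] by assimilation. /exorraepguvagugv/ → exorraebguvagugv.
Rule 4 (final cluster simplification): /v/ is the second consonant of a word-final cluster /gv/, so it deletes. /exorraebguvagugv/ → exorraebguvagug.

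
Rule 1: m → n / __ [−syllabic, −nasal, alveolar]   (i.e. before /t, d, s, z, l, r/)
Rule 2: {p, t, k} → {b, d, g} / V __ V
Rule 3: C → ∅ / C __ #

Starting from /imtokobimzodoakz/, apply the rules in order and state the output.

intogobinzodoak

Rule 1 (nasal place assimilation): /m/ precedes the alveolar consonant /t/, so it assimilates in place to [n]. /m/ precedes the alveolar consonant /z/, so it assimilates in place to [n]. /imtokobimzodoakz/ → intokobinzodoakz.
Rule 2 (intervocalic voicing): /k/ is a voiceless stop between vowels /o/ and /o/, so it voices to [g]. /intokobinzodoakz/ → intogobinzodoakz.
Rule 3 (final cluster simplification): /z/ is the second consonant of a word-final cluster /kz/, so it deletes. /intogobinzodoakz/ → intogobinzodoak.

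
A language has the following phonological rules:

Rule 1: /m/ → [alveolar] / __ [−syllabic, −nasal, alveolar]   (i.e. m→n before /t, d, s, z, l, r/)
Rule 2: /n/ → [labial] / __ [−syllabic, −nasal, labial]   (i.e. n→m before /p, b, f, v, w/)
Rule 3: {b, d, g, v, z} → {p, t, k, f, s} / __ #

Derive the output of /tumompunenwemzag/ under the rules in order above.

tumompunemwenzak

Rule 1 (nasal place assimilation): /m/ precedes the alveolar consonant /z/, so it assimilates in place to [n]. /tumompunenwemzag/ → tumompunenwenzag.
Rule 2 (nasal place assimilation): /n/ precedes the labial consonant /w/, so it assimilates in place to [m]. /tumompunenwenzag/ → tumompunemwenzag.
Rule 3 (final devoicing): /g/ is a voiced obstruent in word-final position, so it devoices to [k]. /tumompunemwenzag/ → tumompunemwenzak.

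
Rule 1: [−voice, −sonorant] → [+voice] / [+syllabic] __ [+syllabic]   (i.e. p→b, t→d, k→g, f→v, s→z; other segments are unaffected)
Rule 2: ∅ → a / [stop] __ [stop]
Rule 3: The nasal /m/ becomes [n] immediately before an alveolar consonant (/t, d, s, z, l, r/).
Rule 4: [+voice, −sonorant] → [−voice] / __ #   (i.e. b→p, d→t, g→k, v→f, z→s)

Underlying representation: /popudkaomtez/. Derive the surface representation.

Rule 1 (intervocalic voicing): /p/ is a voiceless obstruent between vowels /o/ and /u/, so it voices to [b]. /popudkaomtez/ → pobudkaomtez.
Rule 2 (stop-cluster a-epenthesis): /d/ and /k/ form a stop–stop cluster, so [a] is inserted between them. /pobudkaomtez/ → pobudakaomtez.
Rule 3 (nasal place assimilation): /m/ precedes the alveolar consonant /t/, so it assimilates in place to [n]. /pobudakaomtez/ → pobudakaontez.
Rule 4 (final devoicing): /z/ is a voiced obstruent in word-final position, so it devoices to [s]. /pobudakaontez/ → pobudakaontes.

pobudakaontes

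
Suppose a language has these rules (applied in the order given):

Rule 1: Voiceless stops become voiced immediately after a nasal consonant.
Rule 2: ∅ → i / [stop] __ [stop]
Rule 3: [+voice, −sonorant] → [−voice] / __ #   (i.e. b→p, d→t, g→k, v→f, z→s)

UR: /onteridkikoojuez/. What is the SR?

Rule 1 (post-nasal voicing): /t/ is a voiceless stop immediately after the nasal /n/, so it voices to [d]. /onteridkikoojuez/ → onderidkikoojuez.
Rule 2 (stop-cluster i-epenthesis): /d/ and /k/ form a stop–stop cluster, so [i] is inserted between them. /onderidkikoojuez/ → onderidikikoojuez.
Rule 3 (final devoicing): /z/ is a voiced obstruent in word-final position, so it devoices to [s]. /onderidikikoojuez/ → onderidikikoojues.

onderidikikoojues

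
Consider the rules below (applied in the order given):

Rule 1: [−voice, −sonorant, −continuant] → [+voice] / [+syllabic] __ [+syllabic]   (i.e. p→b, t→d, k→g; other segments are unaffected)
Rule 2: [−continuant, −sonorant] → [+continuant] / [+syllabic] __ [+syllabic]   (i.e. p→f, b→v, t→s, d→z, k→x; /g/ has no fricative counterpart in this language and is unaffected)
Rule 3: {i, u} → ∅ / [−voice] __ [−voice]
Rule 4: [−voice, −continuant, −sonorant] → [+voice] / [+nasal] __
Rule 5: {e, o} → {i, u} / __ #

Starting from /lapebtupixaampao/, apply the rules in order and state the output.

lavebtuvixaambau

Rule 1 (intervocalic voicing): /p/ is a voiceless stop between vowels /a/ and /e/, so it voices to [b]. /p/ is a voiceless stop between vowels /u/ and /i/, so it voices to [b]. /lapebtupixaampao/ → labebtubixaampao.
Rule 2 (intervocalic spirantization): /b/ is a stop between vowels /a/ and /e/, so it spirantizes to the fricative [v]. /b/ is a stop between vowels /u/ and /i/, so it spirantizes to the fricative [v]. /labebtubixaampao/ → lavebtuvixaampao.
Rule 3 (high vowel syncope): no segment meets the environment; /lavebtuvixaampao/ is unchanged.
Rule 4 (post-nasal voicing): /p/ is a voiceless stop immediately after the nasal /m/, so it voices to [b]. /lavebtuvixaampao/ → lavebtuvixaambao.
Rule 5 (final vowel raising): /o/ is a mid vowel in word-final position, so it raises to [u]. /lavebtuvixaambao/ → lavebtuvixaambau.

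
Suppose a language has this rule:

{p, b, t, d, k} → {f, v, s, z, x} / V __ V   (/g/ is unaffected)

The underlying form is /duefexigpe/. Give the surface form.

duefexigpe

No segment of /duefexigpe/ meets the structural description of the rule, so the form surfaces unchanged.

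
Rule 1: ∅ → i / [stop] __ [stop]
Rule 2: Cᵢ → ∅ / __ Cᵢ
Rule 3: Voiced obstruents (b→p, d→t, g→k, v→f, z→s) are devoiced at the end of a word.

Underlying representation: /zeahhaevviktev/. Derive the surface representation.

Rule 1 (stop-cluster i-epenthesis): /k/ and /t/ form a stop–stop cluster, so [i] is inserted between them. /zeahhaevviktev/ → zeahhaevvikitev.
Rule 2 (degemination): /hh/ is a geminate; the first /h/ deletes. /vv/ is a geminate; the first /v/ deletes. /zeahhaevvikitev/ → zeahaevikitev.
Rule 3 (final devoicing): /v/ is a voiced obstruent in word-final position, so it devoices to [f]. /zeahaevikitev/ → zeahaevikitef.

zeahaevikitef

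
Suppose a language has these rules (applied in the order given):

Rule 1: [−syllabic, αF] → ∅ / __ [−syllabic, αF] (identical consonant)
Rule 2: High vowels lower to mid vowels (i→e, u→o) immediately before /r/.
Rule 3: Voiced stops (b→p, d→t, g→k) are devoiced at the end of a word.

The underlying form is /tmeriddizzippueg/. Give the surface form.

tmeridizipuek

Rule 1 (degemination): /dd/ is a geminate; the first /d/ deletes. /zz/ is a geminate; the first /z/ deletes. /pp/ is a geminate; the first /p/ deletes. /tmeriddizzippueg/ → tmeridizipueg.
Rule 2 (pre-rhotic lowering): no segment meets the environment; /tmeridizipueg/ is unchanged.
Rule 3 (final devoicing): /g/ is a voiced stop in word-final position, so it devoices to [k]. /tmeridizipueg/ → tmeridizipuek.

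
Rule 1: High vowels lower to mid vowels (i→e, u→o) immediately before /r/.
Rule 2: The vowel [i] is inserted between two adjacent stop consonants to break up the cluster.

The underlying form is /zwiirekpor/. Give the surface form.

zwierekipor

Rule 1 (pre-rhotic lowering): /i/ is a high vowel immediately before /r/, so it lowers to [e]. /zwiirekpor/ → zwierekpor.
Rule 2 (stop-cluster i-epenthesis): /k/ and /p/ form a stop–stop cluster, so [i] is inserted between them. /zwierekpor/ → zwierekipor.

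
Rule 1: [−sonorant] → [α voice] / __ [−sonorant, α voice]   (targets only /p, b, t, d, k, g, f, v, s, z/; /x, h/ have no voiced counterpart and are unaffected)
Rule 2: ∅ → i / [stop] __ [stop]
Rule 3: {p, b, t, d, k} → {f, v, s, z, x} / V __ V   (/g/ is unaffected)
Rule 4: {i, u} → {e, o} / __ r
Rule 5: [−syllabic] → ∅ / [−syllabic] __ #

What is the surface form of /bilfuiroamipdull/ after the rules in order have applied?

Rule 1 (regressive voicing assimilation): /p/ precedes the voiced obstruent /d/, so it voices to [b] by assimilation. /bilfuiroamipdull/ → bilfuiroamibdull.
Rule 2 (stop-cluster i-epenthesis): /b/ and /d/ form a stop–stop cluster, so [i] is inserted between them. /bilfuiroamibdull/ → bilfuiroamibidull.
Rule 3 (intervocalic spirantization): /b/ is a stop between vowels /i/ and /i/, so it spirantizes to the fricative [v]. /d/ is a stop between vowels /i/ and /u/, so it spirantizes to the fricative [z]. /bilfuiroamibidull/ → bilfuiroamivizull.
Rule 4 (pre-rhotic lowering): /i/ is a high vowel immediately before /r/, so it lowers to [e]. /bilfuiroamivizull/ → bilfueroamivizull.
Rule 5 (final cluster simplification): /l/ is the second consonant of a word-final cluster /ll/, so it deletes. /bilfueroamivizull/ → bilfueroamivizul.

bilfueroamivizul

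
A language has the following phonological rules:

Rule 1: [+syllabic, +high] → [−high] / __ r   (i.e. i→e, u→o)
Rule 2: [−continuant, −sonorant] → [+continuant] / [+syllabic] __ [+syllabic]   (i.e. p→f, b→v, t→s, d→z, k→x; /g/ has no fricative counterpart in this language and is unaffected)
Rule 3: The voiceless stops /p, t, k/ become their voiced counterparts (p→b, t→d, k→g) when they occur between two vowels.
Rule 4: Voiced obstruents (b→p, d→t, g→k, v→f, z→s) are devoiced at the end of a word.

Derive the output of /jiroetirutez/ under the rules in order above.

jeroeseruses

Rule 1 (pre-rhotic lowering): /i/ is a high vowel immediately before /r/, so it lowers to [e]. /i/ is a high vowel immediately before /r/, so it lowers to [e]. /jiroetirutez/ → jeroeterutez.
Rule 2 (intervocalic spirantization): /t/ is a stop between vowels /e/ and /e/, so it spirantizes to the fricative [s]. /t/ is a stop between vowels /u/ and /e/, so it spirantizes to the fricative [s]. /jeroeterutez/ → jeroeserusez.
Rule 3 (intervocalic voicing): no segment meets the environment; /jeroeserusez/ is unchanged.
Rule 4 (final devoicing): /z/ is a voiced obstruent in word-final position, so it devoices to [s]. /jeroeserusez/ → jeroeseruses.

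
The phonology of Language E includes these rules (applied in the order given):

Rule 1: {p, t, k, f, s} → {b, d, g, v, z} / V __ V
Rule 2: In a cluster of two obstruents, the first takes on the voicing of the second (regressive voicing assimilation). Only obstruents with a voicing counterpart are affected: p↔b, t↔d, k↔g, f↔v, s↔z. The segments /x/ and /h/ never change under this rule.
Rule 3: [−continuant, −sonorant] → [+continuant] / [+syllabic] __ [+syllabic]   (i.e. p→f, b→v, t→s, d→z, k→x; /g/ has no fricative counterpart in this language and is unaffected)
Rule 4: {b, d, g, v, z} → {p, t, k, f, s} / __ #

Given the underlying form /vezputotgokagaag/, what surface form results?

Rule 1 (intervocalic voicing): /t/ is a voiceless obstruent between vowels /u/ and /o/, so it voices to [d]. /k/ is a voiceless obstruent between vowels /o/ and /a/, so it voices to [g]. /vezputotgokagaag/ → vezpudotgogagaag.
Rule 2 (regressive voicing assimilation): /z/ precedes the voiceless obstruent /p/, so it devoices to [s] by assimilation. /t/ precedes the voiced obstruent /g/, so it voices to [d] by assimilation. /vezpudotgogagaag/ → vespudodgogagaag.
Rule 3 (intervocalic spirantization): /d/ is a stop between vowels /u/ and /o/, so it spirantizes to the fricative [z]. /vespudodgogagaag/ → vespuzodgogagaag.
Rule 4 (final devoicing): /g/ is a voiced obstruent in word-final position, so it devoices to [k]. /vespuzodgogagaag/ → vespuzodgogagaak.

vespuzodgogagaak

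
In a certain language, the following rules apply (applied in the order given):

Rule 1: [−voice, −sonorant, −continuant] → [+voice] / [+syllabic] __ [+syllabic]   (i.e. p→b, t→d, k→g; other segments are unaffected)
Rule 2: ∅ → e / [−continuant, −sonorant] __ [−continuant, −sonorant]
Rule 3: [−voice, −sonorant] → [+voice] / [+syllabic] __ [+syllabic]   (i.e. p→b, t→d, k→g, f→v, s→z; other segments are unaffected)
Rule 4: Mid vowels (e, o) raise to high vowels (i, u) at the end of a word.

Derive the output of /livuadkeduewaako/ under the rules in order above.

livuadegeduewaagu

Rule 1 (intervocalic voicing): /k/ is a voiceless stop between vowels /a/ and /o/, so it voices to [g]. /livuadkeduewaako/ → livuadkeduewaago.
Rule 2 (stop-cluster e-epenthesis): /d/ and /k/ form a stop–stop cluster, so [e] is inserted between them. /livuadkeduewaago/ → livuadekeduewaago.
Rule 3 (intervocalic voicing): /k/ is a voiceless obstruent between vowels /e/ and /e/, so it voices to [g]. /livuadekeduewaago/ → livuadegeduewaago.
Rule 4 (final vowel raising): /o/ is a mid vowel in word-final position, so it raises to [u]. /livuadegeduewaago/ → livuadegeduewaagu.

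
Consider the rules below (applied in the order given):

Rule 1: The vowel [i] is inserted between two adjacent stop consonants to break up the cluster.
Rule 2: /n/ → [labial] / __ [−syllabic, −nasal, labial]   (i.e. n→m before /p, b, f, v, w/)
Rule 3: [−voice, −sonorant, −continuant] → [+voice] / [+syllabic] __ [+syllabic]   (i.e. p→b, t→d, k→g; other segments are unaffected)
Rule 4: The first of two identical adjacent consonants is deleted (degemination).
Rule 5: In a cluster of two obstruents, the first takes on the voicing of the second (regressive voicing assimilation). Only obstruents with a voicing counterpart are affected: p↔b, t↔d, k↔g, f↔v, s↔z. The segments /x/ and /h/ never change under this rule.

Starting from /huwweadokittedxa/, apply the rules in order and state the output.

huweadogididetxa

Rule 1 (stop-cluster i-epenthesis): /t/ and /t/ form a stop–stop cluster, so [i] is inserted between them. /huwweadokittedxa/ → huwweadokititedxa.
Rule 2 (nasal place assimilation): no segment meets the environment; /huwweadokititedxa/ is unchanged.
Rule 3 (intervocalic voicing): /k/ is a voiceless stop between vowels /o/ and /i/, so it voices to [g]. /t/ is a voiceless stop between vowels /i/ and /i/, so it voices to [d]. /t/ is a voiceless stop between vowels /i/ and /e/, so it voices to [d]. /huwweadokititedxa/ → huwweadogididedxa.
Rule 4 (degemination): /ww/ is a geminate; the first /w/ deletes. /huwweadogididedxa/ → huweadogididedxa.
Rule 5 (regressive voicing assimilation): /d/ precedes the voiceless obstruent /x/, so it devoices to [t] by assimilation. /huweadogididedxa/ → huweadogididetxa.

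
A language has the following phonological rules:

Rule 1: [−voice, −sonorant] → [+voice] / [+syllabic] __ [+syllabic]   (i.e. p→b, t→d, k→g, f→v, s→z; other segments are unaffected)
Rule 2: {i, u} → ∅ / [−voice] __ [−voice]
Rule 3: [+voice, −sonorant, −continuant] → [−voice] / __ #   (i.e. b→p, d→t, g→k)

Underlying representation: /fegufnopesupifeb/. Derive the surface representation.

fegufnobezubivep

Rule 1 (intervocalic voicing): /p/ is a voiceless obstruent between vowels /o/ and /e/, so it voices to [b]. /s/ is a voiceless obstruent between vowels /e/ and /u/, so it voices to [z]. /p/ is a voiceless obstruent between vowels /u/ and /i/, so it voices to [b]. /f/ is a voiceless obstruent between vowels /i/ and /e/, so it voices to [v]. /fegufnopesupifeb/ → fegufnobezubiveb.
Rule 2 (high vowel syncope): no segment meets the environment; /fegufnobezubiveb/ is unchanged.
Rule 3 (final devoicing): /b/ is a voiced stop in word-final position, so it devoices to [p]. /fegufnobezubiveb/ → fegufnobezubivep.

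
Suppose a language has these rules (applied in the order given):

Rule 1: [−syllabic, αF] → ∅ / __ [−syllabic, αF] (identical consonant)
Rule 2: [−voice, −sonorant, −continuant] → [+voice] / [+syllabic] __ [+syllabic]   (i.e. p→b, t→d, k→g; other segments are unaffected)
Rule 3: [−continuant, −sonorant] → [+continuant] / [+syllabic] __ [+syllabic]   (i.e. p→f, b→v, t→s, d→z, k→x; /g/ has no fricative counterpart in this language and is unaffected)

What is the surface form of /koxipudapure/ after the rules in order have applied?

koxivuzavure

Rule 1 (degemination): no segment meets the environment; /koxipudapure/ is unchanged.
Rule 2 (intervocalic voicing): /p/ is a voiceless stop between vowels /i/ and /u/, so it voices to [b]. /p/ is a voiceless stop between vowels /a/ and /u/, so it voices to [b]. /koxipudapure/ → koxibudabure.
Rule 3 (intervocalic spirantization): /b/ is a stop between vowels /i/ and /u/, so it spirantizes to the fricative [v]. /d/ is a stop between vowels /u/ and /a/, so it spirantizes to the fricative [z]. /b/ is a stop between vowels /a/ and /u/, so it spirantizes to the fricative [v]. /koxibudabure/ → koxivuzavure.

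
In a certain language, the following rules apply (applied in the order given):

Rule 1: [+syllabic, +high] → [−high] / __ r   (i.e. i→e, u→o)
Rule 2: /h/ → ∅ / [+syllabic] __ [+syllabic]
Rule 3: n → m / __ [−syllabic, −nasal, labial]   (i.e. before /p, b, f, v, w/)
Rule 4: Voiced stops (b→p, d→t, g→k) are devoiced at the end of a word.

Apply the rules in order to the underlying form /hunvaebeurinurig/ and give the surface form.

Rule 1 (pre-rhotic lowering): /u/ is a high vowel immediately before /r/, so it lowers to [o]. /u/ is a high vowel immediately before /r/, so it lowers to [o]. /hunvaebeurinurig/ → hunvaebeorinorig.
Rule 2 (intervocalic h-deletion): no segment meets the environment; /hunvaebeorinorig/ is unchanged.
Rule 3 (nasal place assimilation): /n/ precedes the labial consonant /v/, so it assimilates in place to [m]. /hunvaebeorinorig/ → humvaebeorinorig.
Rule 4 (final devoicing): /g/ is a voiced stop in word-final position, so it devoices to [k]. /humvaebeorinorig/ → humvaebeorinorik.

humvaebeorinorik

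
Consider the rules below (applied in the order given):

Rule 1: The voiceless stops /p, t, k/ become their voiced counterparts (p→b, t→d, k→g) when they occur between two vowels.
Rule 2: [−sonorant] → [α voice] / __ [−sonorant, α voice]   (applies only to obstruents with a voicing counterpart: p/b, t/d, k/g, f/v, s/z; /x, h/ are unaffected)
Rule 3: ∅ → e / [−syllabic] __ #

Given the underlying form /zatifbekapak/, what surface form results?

zadivbegabake

Rule 1 (intervocalic voicing): /t/ is a voiceless stop between vowels /a/ and /i/, so it voices to [d]. /k/ is a voiceless stop between vowels /e/ and /a/, so it voices to [g]. /p/ is a voiceless stop between vowels /a/ and /a/, so it voices to [b]. /zatifbekapak/ → zadifbegabak.
Rule 2 (regressive voicing assimilation): /f/ precedes the voiced obstruent /b/, so it voices to [v] by assimilation. /zadifbegabak/ → zadivbegabak.
Rule 3 (final e-epenthesis): the form ends in the consonant /k/, so [e] is inserted word-finally. /zadivbegabak/ → zadivbegabake.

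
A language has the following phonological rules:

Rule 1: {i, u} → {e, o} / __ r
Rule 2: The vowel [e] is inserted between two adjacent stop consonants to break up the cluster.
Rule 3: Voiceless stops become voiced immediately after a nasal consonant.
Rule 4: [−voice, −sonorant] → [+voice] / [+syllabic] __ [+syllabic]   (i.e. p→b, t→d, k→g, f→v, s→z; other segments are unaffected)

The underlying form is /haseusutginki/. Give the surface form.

Rule 1 (pre-rhotic lowering): no segment meets the environment; /haseusutginki/ is unchanged.
Rule 2 (stop-cluster e-epenthesis): /t/ and /g/ form a stop–stop cluster, so [e] is inserted between them. /haseusutginki/ → haseusuteginki.
Rule 3 (post-nasal voicing): /k/ is a voiceless stop immediately after the nasal /n/, so it voices to [g]. /haseusuteginki/ → haseusutegingi.
Rule 4 (intervocalic voicing): /s/ is a voiceless obstruent between vowels /a/ and /e/, so it voices to [z]. /s/ is a voiceless obstruent between vowels /u/ and /u/, so it voices to [z]. /t/ is a voiceless obstruent between vowels /u/ and /e/, so it voices to [d]. /haseusutegingi/ → hazeuzudegingi.

hazeuzudegingi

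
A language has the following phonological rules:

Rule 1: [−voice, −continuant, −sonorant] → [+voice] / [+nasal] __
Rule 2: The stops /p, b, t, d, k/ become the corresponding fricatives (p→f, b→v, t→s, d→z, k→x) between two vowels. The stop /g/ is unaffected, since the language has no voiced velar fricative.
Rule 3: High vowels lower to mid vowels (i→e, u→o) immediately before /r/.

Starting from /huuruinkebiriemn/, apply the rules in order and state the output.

Rule 1 (post-nasal voicing): /k/ is a voiceless stop immediately after the nasal /n/, so it voices to [g]. /huuruinkebiriemn/ → huuruingebiriemn.
Rule 2 (intervocalic spirantization): /b/ is a stop between vowels /e/ and /i/, so it spirantizes to the fricative [v]. /huuruingebiriemn/ → huuruingeviriemn.
Rule 3 (pre-rhotic lowering): /u/ is a high vowel immediately before /r/, so it lowers to [o]. /i/ is a high vowel immediately before /r/, so it lowers to [e]. /huuruingeviriemn/ → huoruingeveriemn.

huoruingeveriemn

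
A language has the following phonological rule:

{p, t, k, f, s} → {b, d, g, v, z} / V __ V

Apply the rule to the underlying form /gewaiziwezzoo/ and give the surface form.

gewaiziwezzoo

No segment of /gewaiziwezzoo/ meets the structural description of the rule, so the form surfaces unchanged.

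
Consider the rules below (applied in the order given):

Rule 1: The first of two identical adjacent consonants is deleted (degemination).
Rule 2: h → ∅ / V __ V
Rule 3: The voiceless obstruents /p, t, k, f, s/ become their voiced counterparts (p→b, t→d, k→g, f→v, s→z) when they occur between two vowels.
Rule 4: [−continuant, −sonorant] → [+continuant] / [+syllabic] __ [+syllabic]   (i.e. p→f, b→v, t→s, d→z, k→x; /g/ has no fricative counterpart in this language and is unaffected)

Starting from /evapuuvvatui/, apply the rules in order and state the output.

evavuuvazui

Rule 1 (degemination): /vv/ is a geminate; the first /v/ deletes. /evapuuvvatui/ → evapuuvatui.
Rule 2 (intervocalic h-deletion): no segment meets the environment; /evapuuvatui/ is unchanged.
Rule 3 (intervocalic voicing): /p/ is a voiceless obstruent between vowels /a/ and /u/, so it voices to [b]. /t/ is a voiceless obstruent between vowels /a/ and /u/, so it voices to [d]. /evapuuvatui/ → evabuuvadui.
Rule 4 (intervocalic spirantization): /b/ is a stop between vowels /a/ and /u/, so it spirantizes to the fricative [v]. /d/ is a stop between vowels /a/ and /u/, so it spirantizes to the fricative [z]. /evabuuvadui/ → evavuuvazui.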